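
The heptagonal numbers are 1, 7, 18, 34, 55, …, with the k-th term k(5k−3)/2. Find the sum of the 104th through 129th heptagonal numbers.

881309

Σ i(5i−3)/2 = (5Σi² − 3Σi) / 2 over i = 104..129.
Σi = 8385 − 5356 = 3029 and Σi² = 723905 − 369564 = 354341.
(5·354341 − 3·3029) / 2 = 1762618/2 = 881309.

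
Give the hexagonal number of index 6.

6·(2·6 − 1) = 6·11 = 66.

66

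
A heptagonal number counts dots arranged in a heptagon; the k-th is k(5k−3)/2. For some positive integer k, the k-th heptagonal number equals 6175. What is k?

50

Set n(5n−3)/2 = 6175, giving 5n² − 3n − 12350 = 0.
So n = (3 + 497) / 10 = 500/10 = 50.
Check: 50·(5·50 − 3)/2 = 6175. ✓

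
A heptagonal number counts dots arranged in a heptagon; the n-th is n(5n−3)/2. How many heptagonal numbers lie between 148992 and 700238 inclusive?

285

The n-th heptagonal number is n(5n−3)/2.
Smallest index with value ≥ 148992: n = 245 (giving 149695).
Largest index with value ≤ 700238: n = 529 (giving 698809).
Indices 245 through 529: 285 terms.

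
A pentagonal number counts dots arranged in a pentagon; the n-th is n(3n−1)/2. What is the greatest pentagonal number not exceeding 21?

Solve n(3n−1)/2 ≤ 21 for integer n.
n = 3 gives 12 ≤ 21, while n = 4 gives 22 > 21; so the answer is 12.

12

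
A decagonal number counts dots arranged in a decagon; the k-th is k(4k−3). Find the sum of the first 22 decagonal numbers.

Σ i(4i−3) = 4Σi² − 3Σi over i = 1..22.
Σi = 253 and Σi² = 3795.
4·3795 − 3·253 = 14421.

14421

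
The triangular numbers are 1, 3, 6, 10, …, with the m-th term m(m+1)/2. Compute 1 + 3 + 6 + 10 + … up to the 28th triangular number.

4060

Σ i(i+1)/2 = (Σi² + Σi) / 2 over i = 1..28.
Σi = 406 and Σi² = 7714.
(1·7714 + 1·406) / 2 = 8120/2 = 4060.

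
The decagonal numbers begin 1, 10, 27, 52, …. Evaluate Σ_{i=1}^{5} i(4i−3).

175

Σ i(4i−3) = 4Σi² − 3Σi over i = 1..5.
Σi = 15 and Σi² = 55.
4·55 − 3·15 = 175.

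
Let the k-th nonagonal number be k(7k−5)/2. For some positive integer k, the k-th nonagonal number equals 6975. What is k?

Set n(7n−5)/2 = 6975, giving 7n² − 5n − 13950 = 0.
The discriminant is 25 + 56·6975 = 390625, and √390625 = 625.
So n = (5 + 625) / 14 = 630/14 = 45.

45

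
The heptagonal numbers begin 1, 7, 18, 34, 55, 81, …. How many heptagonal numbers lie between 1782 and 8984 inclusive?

34

The n-th heptagonal number is n(5n−3)/2.
Smallest index with value ≥ 1782: n = 27 (giving 1782).
Largest index with value ≤ 8984: n = 60 (giving 8910).
Indices 27 through 60: 34 terms.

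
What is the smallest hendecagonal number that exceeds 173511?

Solve n(9n−7)/2 > 173511 for integer n.
The largest n with value ≤ 173511 is 196 (since 172186 ≤ 173511 < 173951), so the first above is n = 197, value 173951.

173951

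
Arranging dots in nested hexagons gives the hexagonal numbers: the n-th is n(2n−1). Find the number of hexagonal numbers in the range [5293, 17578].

The n-th hexagonal number is n(2n−1).
Smallest index with value ≥ 5293: n = 52 (giving 5356).
Largest index with value ≤ 17578: n = 94 (giving 17578).
Indices 52 through 94: 43 terms.

43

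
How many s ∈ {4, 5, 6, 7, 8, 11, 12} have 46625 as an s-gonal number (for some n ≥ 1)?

s = 4: P(4, 215) = 46225 and P(4, 216) = 46656; 46625 is not s-gonal.
s = 5: P(5, 176) = 46376 and P(5, 177) = 46905; 46625 is not s-gonal.
s = 6: P(6, 152) = 46056 and P(6, 153) = 46665; 46625 is not s-gonal.
s = 7: P(7, 136) = 46036 and P(7, 137) = 46717; 46625 is not s-gonal.
s = 8: P(8, 125) = 46625. ✓
s = 11: P(11, 102) = 46461 and P(11, 103) = 47380; 46625 is not s-gonal.
s = 12: P(12, 96) = 45696 and P(12, 97) = 46657; 46625 is not s-gonal.
Hits: s ∈ {8} → 1.

1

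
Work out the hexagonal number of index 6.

The 6th hexagonal number is n(2n−1) with n = 6.
6·(2·6 − 1) = 6·11 = 66.

66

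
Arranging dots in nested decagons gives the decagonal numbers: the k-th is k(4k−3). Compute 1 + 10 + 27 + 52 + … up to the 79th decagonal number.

Σ i(4i−3) = 4Σi² − 3Σi over i = 1..79.
Σi = 3160 and Σi² = 167480.
4·167480 − 3·3160 = 660440.

660440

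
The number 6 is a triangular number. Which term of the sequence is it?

3

Set n(n+1)/2 = 6, giving n² + n − 12 = 0.
The discriminant is 1 + 8·6 = 49, and √49 = 7.
So n = (-1 + 7) / 2 = 6/2 = 3.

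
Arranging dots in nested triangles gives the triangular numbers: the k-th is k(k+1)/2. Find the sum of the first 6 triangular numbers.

56

Σ i(i+1)/2 = (Σi² + Σi) / 2 over i = 1..6.
Σi = 21 and Σi² = 91.
(1·91 + 1·21) / 2 = 112/2 = 56.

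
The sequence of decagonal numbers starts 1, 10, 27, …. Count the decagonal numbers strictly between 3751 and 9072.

16

The n-th decagonal number is n(4n−3).
Smallest index with value > 3751: n = 32 (giving 4000).
Largest index with value < 9072: n = 47 (giving 8695).
Indices 32 through 47: 16 terms.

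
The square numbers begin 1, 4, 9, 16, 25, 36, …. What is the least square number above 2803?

Solve n² > 2803 for integer n.
The largest n with value ≤ 2803 is 52 (since 2704 ≤ 2803 < 2809), so the first above is n = 53, value 2809.

2809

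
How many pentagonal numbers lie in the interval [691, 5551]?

The n-th pentagonal number is n(3n−1)/2.
Smallest index with value ≥ 691: n = 22 (giving 715).
Largest index with value ≤ 5551: n = 61 (giving 5551).
Indices 22 through 61: 40 terms.

40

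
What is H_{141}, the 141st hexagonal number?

The 141st hexagonal number is n(2n−1) with n = 141.
141·(2·141 − 1) = 141·281 = 39621.

39621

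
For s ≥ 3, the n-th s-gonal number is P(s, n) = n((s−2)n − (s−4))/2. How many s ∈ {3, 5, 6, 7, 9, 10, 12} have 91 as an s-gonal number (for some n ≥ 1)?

s = 3: P(3, 13) = 91. ✓
s = 5: P(5, 7) = 70 and P(5, 8) = 92; 91 is not s-gonal.
s = 6: P(6, 7) = 91. ✓
s = 7: P(7, 6) = 81 and P(7, 7) = 112; 91 is not s-gonal.
s = 9: P(9, 5) = 75 and P(9, 6) = 111; 91 is not s-gonal.
s = 10: P(10, 5) = 85 and P(10, 6) = 126; 91 is not s-gonal.
s = 12: P(12, 4) = 64 and P(12, 5) = 105; 91 is not s-gonal.
Hits: s ∈ {3, 6} → 2.

2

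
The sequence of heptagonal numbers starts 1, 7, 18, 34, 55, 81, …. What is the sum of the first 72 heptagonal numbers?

Σ i(5i−3)/2 = (5Σi² − 3Σi) / 2 over i = 1..72.
Σi = 2628 and Σi² = 127020.
(5·127020 − 3·2628) / 2 = 627216/2 = 313608.

313608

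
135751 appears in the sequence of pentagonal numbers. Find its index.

Set n(3n−1)/2 = 135751, giving 3n² − n − 271502 = 0.
The discriminant is 1 + 24·135751 = 3258025, and √3258025 = 1805.
So n = (1 + 1805) / 6 = 1806/6 = 301.

301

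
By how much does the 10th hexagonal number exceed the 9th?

37

Consecutive hexagonal numbers differ by 4n − 3: here 4·10 − 3 = 37.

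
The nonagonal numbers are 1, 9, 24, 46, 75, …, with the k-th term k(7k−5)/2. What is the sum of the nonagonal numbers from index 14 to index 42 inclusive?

84651

Σ i(7i−5)/2 = (7Σi² − 5Σi) / 2 over i = 14..42.
Σi = 903 − 91 = 812 and Σi² = 25585 − 819 = 24766.
(7·24766 − 5·812) / 2 = 169302/2 = 84651.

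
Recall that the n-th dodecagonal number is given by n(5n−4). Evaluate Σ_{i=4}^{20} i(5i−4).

13464

Σ i(5i−4) = 5Σi² − 4Σi over i = 4..20.
Σi = 210 − 6 = 204 and Σi² = 2870 − 14 = 2856.
5·2856 − 4·204 = 13464.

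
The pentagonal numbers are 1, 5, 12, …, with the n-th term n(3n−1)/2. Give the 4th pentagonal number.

22

4·(3·4 − 1)/2 = 4·11/2 = 22.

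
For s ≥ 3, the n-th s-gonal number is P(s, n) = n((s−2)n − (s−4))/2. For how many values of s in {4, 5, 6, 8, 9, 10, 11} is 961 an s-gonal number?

1

s = 4: P(4, 31) = 961. ✓
s = 5: P(5, 25) = 925 and P(5, 26) = 1001; 961 is not s-gonal.
s = 6: P(6, 22) = 946 and P(6, 23) = 1035; 961 is not s-gonal.
s = 8: P(8, 18) = 936 and P(8, 19) = 1045; 961 is not s-gonal.
s = 9: P(9, 16) = 856 and P(9, 17) = 969; 961 is not s-gonal.
s = 10: P(10, 15) = 855 and P(10, 16) = 976; 961 is not s-gonal.
s = 11: P(11, 15) = 960 and P(11, 16) = 1096; 961 is not s-gonal.
Hits: s ∈ {4} → 1.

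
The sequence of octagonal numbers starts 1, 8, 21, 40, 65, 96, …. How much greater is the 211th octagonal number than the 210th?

1261

Consecutive octagonal numbers differ by 6n − 5: here 6·211 − 5 = 1261.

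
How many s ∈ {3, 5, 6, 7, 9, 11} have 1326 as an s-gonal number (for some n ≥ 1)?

2

s = 3: P(3, 51) = 1326. ✓
s = 5: P(5, 29) = 1247 and P(5, 30) = 1335; 1326 is not s-gonal.
s = 6: P(6, 26) = 1326. ✓
s = 7: P(7, 23) = 1288 and P(7, 24) = 1404; 1326 is not s-gonal.
s = 9: P(9, 19) = 1216 and P(9, 20) = 1350; 1326 is not s-gonal.
s = 11: P(11, 17) = 1241 and P(11, 18) = 1395; 1326 is not s-gonal.
Hits: s ∈ {3, 6} → 2.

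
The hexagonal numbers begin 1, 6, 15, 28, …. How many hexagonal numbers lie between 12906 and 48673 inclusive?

76

The n-th hexagonal number is n(2n−1).
Smallest index with value ≥ 12906: n = 81 (giving 13041).
Largest index with value ≤ 48673: n = 156 (giving 48516).
Indices 81 through 156: 76 terms.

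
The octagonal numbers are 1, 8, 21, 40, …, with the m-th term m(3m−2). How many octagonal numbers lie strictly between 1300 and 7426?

29

The n-th octagonal number is n(3n−2).
Smallest index with value > 1300: n = 22 (giving 1408).
Largest index with value < 7426: n = 50 (giving 7400).
Indices 22 through 50: 29 terms.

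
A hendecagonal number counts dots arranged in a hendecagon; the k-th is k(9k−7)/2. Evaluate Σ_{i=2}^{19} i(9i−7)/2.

Σ i(9i−7)/2 = (9Σi² − 7Σi) / 2 over i = 2..19.
Σi = 190 − 1 = 189 and Σi² = 2470 − 1 = 2469.
(9·2469 − 7·189) / 2 = 20898/2 = 10449.

10449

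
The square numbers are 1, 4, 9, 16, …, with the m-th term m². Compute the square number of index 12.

The 12th square number is n² with n = 12.
12² = 144.

144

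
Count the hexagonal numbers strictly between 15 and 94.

4

The n-th hexagonal number is n(2n−1).
Smallest index with value > 15: n = 4 (giving 28).
Largest index with value < 94: n = 7 (giving 91).
Indices 4 through 7: 4 terms.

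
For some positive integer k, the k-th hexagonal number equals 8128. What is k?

64

Set n(2n−1) = 8128, giving 2n² − n − 8128 = 0.
The discriminant is 1 + 8·8128 = 65025, and √65025 = 255.
So n = (1 + 255) / 4 = 256/4 = 64.
Check: 64·(2·64 − 1) = 8128. ✓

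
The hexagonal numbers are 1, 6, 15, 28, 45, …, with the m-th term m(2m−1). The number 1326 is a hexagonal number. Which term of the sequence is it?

Set n(2n−1) = 1326, giving 2n² − n − 1326 = 0.
The discriminant is 1 + 8·1326 = 10609, and √10609 = 103.
So n = (1 + 103) / 4 = 104/4 = 26.

26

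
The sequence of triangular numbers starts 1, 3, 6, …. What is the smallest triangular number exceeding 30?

Solve n(n+1)/2 > 30 for integer n.
The largest n with value ≤ 30 is 7 (since 28 ≤ 30 < 36), so the first above is n = 8, value 36.

36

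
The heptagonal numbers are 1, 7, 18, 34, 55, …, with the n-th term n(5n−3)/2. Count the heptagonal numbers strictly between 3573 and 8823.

21

The n-th heptagonal number is n(5n−3)/2.
Smallest index with value > 3573: n = 39 (giving 3744).
Largest index with value < 8823: n = 59 (giving 8614).
Indices 39 through 59: 21 terms.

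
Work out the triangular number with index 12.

78

The 12th triangular number is n(n+1)/2 with n = 12.
12·13/2 = 156/2 = 78.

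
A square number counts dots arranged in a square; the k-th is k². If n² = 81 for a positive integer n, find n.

9

We need n² = 81, so n = √81 = 9.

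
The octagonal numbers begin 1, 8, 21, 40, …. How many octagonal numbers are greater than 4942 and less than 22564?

47

The n-th octagonal number is n(3n−2).
Smallest index with value > 4942: n = 41 (giving 4961).
Largest index with value < 22564: n = 87 (giving 22533).
Indices 41 through 87: 47 terms.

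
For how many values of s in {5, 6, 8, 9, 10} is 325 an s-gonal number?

2

s = 5: P(5, 14) = 287 and P(5, 15) = 330; 325 is not s-gonal.
s = 6: P(6, 13) = 325. ✓
s = 8: P(8, 10) = 280 and P(8, 11) = 341; 325 is not s-gonal.
s = 9: P(9, 10) = 325. ✓
s = 10: P(10, 9) = 297 and P(10, 10) = 370; 325 is not s-gonal.
Hits: s ∈ {6, 9} → 2.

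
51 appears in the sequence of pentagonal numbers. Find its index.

Set n(3n−1)/2 = 51, giving 3n² − n − 102 = 0.
The discriminant is 1 + 24·51 = 1225, and √1225 = 35.
So n = (1 + 35) / 6 = 36/6 = 6.

6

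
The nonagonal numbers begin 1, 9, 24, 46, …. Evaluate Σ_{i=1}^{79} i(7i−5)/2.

Σ i(7i−5)/2 = (7Σi² − 5Σi) / 2 over i = 1..79.
Σi = 3160 and Σi² = 167480.
(7·167480 − 5·3160) / 2 = 1156560/2 = 578280.

578280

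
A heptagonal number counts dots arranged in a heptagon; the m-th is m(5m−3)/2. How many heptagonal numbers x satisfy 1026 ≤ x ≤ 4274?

21

The n-th heptagonal number is n(5n−3)/2.
Smallest index with value ≥ 1026: n = 21 (giving 1071).
Largest index with value ≤ 4274: n = 41 (giving 4141).
Indices 21 through 41: 21 terms.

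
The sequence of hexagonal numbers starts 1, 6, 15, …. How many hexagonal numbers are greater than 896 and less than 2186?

The n-th hexagonal number is n(2n−1).
Smallest index with value > 896: n = 22 (giving 946).
Largest index with value < 2186: n = 33 (giving 2145).
Indices 22 through 33: 12 terms.

12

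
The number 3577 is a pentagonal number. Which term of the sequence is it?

49

Set n(3n−1)/2 = 3577, giving 3n² − n − 7154 = 0.
The discriminant is 1 + 24·3577 = 85849, and √85849 = 293.
So n = (1 + 293) / 6 = 294/6 = 49.
Check: 49·(3·49 − 1)/2 = 3577. ✓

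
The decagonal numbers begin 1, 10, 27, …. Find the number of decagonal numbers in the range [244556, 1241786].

310

The n-th decagonal number is n(4n−3).
Smallest index with value ≥ 244556: n = 248 (giving 245272).
Largest index with value ≤ 1241786: n = 557 (giving 1239325).
Indices 248 through 557: 310 terms.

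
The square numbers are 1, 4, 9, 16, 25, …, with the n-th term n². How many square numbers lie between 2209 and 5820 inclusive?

The n-th square number is n².
Smallest index with value ≥ 2209: n = 47 (giving 2209).
Largest index with value ≤ 5820: n = 76 (giving 5776).
Indices 47 through 76: 30 terms.

30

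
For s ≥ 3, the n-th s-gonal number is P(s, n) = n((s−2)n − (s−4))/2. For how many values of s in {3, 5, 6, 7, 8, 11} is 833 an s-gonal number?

s = 3: P(3, 40) = 820 and P(3, 41) = 861; 833 is not s-gonal.
s = 5: P(5, 23) = 782 and P(5, 24) = 852; 833 is not s-gonal.
s = 6: P(6, 20) = 780 and P(6, 21) = 861; 833 is not s-gonal.
s = 7: P(7, 18) = 783 and P(7, 19) = 874; 833 is not s-gonal.
s = 8: P(8, 17) = 833. ✓
s = 11: P(11, 14) = 833. ✓
Hits: s ∈ {8, 11} → 2.

2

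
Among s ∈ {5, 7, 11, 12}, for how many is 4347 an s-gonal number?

2

s = 5: P(5, 54) = 4347. ✓
s = 7: P(7, 42) = 4347. ✓
s = 11: P(11, 31) = 4216 and P(11, 32) = 4496; 4347 is not s-gonal.
s = 12: P(12, 29) = 4089 and P(12, 30) = 4380; 4347 is not s-gonal.
Hits: s ∈ {5, 7} → 2.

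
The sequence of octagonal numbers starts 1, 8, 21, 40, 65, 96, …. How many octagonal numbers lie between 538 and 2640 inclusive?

The n-th octagonal number is n(3n−2).
Smallest index with value ≥ 538: n = 14 (giving 560).
Largest index with value ≤ 2640: n = 30 (giving 2640).
Indices 14 through 30: 17 terms.

17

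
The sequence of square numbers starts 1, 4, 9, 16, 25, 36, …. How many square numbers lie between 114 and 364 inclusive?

9

The n-th square number is n².
Smallest index with value ≥ 114: n = 11 (giving 121).
Largest index with value ≤ 364: n = 19 (giving 361).
Indices 11 through 19: 9 terms.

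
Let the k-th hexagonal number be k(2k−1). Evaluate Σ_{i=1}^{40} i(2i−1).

Σ i(2i−1) = 2Σi² − Σi over i = 1..40.
Σi = 820 and Σi² = 22140.
2·22140 − 1·820 = 43460.

43460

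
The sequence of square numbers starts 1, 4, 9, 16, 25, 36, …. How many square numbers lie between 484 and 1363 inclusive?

15

The n-th square number is n².
Smallest index with value ≥ 484: n = 22 (giving 484).
Largest index with value ≤ 1363: n = 36 (giving 1296).
Indices 22 through 36: 15 terms.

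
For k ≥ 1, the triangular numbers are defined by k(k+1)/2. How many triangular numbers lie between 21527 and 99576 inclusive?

239

The n-th triangular number is n(n+1)/2.
Smallest index with value ≥ 21527: n = 207 (giving 21528).
Largest index with value ≤ 99576: n = 445 (giving 99235).
Indices 207 through 445: 239 terms.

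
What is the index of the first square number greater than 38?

7

Solve n² > 38 for integer n.
The largest n with value ≤ 38 is 6 (since 36 ≤ 38 < 49), so the first above is n = 7, value 49.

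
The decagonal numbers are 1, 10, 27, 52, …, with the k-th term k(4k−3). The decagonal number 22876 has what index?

76

Set n(4n−3) = 22876, giving 4n² − 3n − 22876 = 0.
So n = (3 + 605) / 8 = 608/8 = 76.
Check: 76·(4·76 − 3) = 22876. ✓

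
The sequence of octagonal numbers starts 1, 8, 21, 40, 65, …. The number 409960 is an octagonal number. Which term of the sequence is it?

Set n(3n−2) = 409960, giving 3n² − 2n − 409960 = 0.
The discriminant is 4 + 12·409960 = 4919524, and √4919524 = 2218.
So n = (2 + 2218) / 6 = 2220/6 = 370.

370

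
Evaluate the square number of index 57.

The 57th square number is n² with n = 57.
57² = 3249.

3249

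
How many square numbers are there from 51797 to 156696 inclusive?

168

The n-th square number is n².
Smallest index with value ≥ 51797: n = 228 (giving 51984).
Largest index with value ≤ 156696: n = 395 (giving 156025).
Indices 228 through 395: 168 terms.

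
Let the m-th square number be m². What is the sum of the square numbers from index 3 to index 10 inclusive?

380

Σ_{i=3}^{10} i² = 385 − 5 = 380.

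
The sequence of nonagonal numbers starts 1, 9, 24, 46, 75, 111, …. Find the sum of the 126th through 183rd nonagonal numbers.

4880149

Σ i(7i−5)/2 = (7Σi² − 5Σi) / 2 over i = 126..183.
Σi = 16836 − 7875 = 8961 and Σi² = 2059604 − 658875 = 1400729.
(7·1400729 − 5·8961) / 2 = 9760298/2 = 4880149.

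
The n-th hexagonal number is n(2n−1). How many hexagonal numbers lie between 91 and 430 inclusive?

8

The n-th hexagonal number is n(2n−1).
Smallest index with value ≥ 91: n = 7 (giving 91).
Largest index with value ≤ 430: n = 14 (giving 378).
Indices 7 through 14: 8 terms.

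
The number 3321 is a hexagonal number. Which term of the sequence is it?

41

Set n(2n−1) = 3321, giving 2n² − n − 3321 = 0.
The discriminant is 1 + 8·3321 = 26569, and √26569 = 163.
So n = (1 + 163) / 4 = 164/4 = 41.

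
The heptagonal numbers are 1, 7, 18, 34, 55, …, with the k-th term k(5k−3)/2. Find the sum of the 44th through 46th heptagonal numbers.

14990

Σ i(5i−3)/2 = (5Σi² − 3Σi) / 2 over i = 44..46.
Σi = 1081 − 946 = 135 and Σi² = 33511 − 27434 = 6077.
(5·6077 − 3·135) / 2 = 29980/2 = 14990.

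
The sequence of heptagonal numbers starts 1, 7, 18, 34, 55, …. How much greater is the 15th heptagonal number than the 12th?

15·(5·15 − 3)/2 = 540 and 12·(5·12 − 3)/2 = 342.
Difference: 540 − 342 = 198.

198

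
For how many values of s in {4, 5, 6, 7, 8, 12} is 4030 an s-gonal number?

1

s = 4: P(4, 63) = 3969 and P(4, 64) = 4096; 4030 is not s-gonal.
s = 5: P(5, 52) = 4030. ✓
s = 6: P(6, 45) = 4005 and P(6, 46) = 4186; 4030 is not s-gonal.
s = 7: P(7, 40) = 3940 and P(7, 41) = 4141; 4030 is not s-gonal.
s = 8: P(8, 36) = 3816 and P(8, 37) = 4033; 4030 is not s-gonal.
s = 12: P(12, 28) = 3808 and P(12, 29) = 4089; 4030 is not s-gonal.
Hits: s ∈ {5} → 1.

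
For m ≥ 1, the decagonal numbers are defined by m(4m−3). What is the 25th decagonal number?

2425

The 25th decagonal number is n(4n−3) with n = 25.
25·(4·25 − 3) = 25·97 = 2425.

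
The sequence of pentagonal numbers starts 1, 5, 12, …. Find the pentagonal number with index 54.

The 54th pentagonal number is n(3n−1)/2 with n = 54.
54·(3·54 − 1)/2 = 54·161/2 = 4347.

4347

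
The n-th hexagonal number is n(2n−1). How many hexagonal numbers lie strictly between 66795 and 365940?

244

The n-th hexagonal number is n(2n−1).
Smallest index with value > 66795: n = 184 (giving 67528).
Largest index with value < 365940: n = 427 (giving 364231).
Indices 184 through 427: 244 terms.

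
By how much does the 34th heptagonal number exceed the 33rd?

Consecutive heptagonal numbers differ by 5n − 4: here 5·34 − 4 = 166.

166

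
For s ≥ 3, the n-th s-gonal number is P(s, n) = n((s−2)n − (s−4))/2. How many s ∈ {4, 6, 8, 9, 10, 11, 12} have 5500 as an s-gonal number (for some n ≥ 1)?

1

s = 4: P(4, 74) = 5476 and P(4, 75) = 5625; 5500 is not s-gonal.
s = 6: P(6, 52) = 5356 and P(6, 53) = 5565; 5500 is not s-gonal.
s = 8: P(8, 43) = 5461 and P(8, 44) = 5720; 5500 is not s-gonal.
s = 9: P(9, 40) = 5500. ✓
s = 10: P(10, 37) = 5365 and P(10, 38) = 5662; 5500 is not s-gonal.
s = 11: P(11, 35) = 5390 and P(11, 36) = 5706; 5500 is not s-gonal.
s = 12: P(12, 33) = 5313 and P(12, 34) = 5644; 5500 is not s-gonal.
Hits: s ∈ {9} → 1.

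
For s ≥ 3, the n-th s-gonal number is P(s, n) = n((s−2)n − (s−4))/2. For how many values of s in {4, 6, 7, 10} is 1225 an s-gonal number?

s = 4: P(4, 35) = 1225. ✓
s = 6: P(6, 25) = 1225. ✓
s = 7: P(7, 22) = 1177 and P(7, 23) = 1288; 1225 is not s-gonal.
s = 10: P(10, 17) = 1105 and P(10, 18) = 1242; 1225 is not s-gonal.
Hits: s ∈ {4, 6} → 2.

2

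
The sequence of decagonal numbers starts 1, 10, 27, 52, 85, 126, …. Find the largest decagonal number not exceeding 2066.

Solve n(4n−3) ≤ 2066 for integer n.
n = 23 gives 2047 ≤ 2066, while n = 24 gives 2232 > 2066; so the answer is 2047.

2047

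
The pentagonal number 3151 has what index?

46

Set n(3n−1)/2 = 3151, giving 3n² − n − 6302 = 0.
The discriminant is 1 + 24·3151 = 75625, and √75625 = 275.
So n = (1 + 275) / 6 = 276/6 = 46.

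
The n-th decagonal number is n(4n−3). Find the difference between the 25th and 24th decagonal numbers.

193

Consecutive decagonal numbers differ by 8n − 7: here 8·25 − 7 = 193.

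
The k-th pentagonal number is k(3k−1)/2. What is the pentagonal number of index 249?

The 249th pentagonal number is n(3n−1)/2 with n = 249.
249·(3·249 − 1)/2 = 249·746/2 = 249·373 = 92877.

92877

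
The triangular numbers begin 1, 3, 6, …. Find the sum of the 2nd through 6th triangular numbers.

Σ i(i+1)/2 = (Σi² + Σi) / 2 over i = 2..6.
Σi = 21 − 1 = 20 and Σi² = 91 − 1 = 90.
(1·90 + 1·20) / 2 = 110/2 = 55.

55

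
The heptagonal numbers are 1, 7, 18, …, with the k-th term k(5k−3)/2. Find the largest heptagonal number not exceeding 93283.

92833

Solve n(5n−3)/2 ≤ 93283 for integer n.
n = 193 gives 92833 ≤ 93283, while n = 194 gives 93799 > 93283; so the answer is 92833.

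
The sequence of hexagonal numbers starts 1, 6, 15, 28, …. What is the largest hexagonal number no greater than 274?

Solve n(2n−1) ≤ 274 for integer n.
n = 11 gives 231 ≤ 274, while n = 12 gives 276 > 274; so the answer is 231.

231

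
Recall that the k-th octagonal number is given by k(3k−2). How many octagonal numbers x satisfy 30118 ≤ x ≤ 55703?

The n-th octagonal number is n(3n−2).
Smallest index with value ≥ 30118: n = 101 (giving 30401).
Largest index with value ≤ 55703: n = 136 (giving 55216).
Indices 101 through 136: 36 terms.

36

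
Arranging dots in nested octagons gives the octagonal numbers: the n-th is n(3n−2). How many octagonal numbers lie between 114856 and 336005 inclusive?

The n-th octagonal number is n(3n−2).
Smallest index with value ≥ 114856: n = 196 (giving 114856).
Largest index with value ≤ 336005: n = 335 (giving 336005).
Indices 196 through 335: 140 terms.

140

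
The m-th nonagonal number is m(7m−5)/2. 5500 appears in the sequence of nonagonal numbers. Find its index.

40

Set n(7n−5)/2 = 5500, giving 7n² − 5n − 11000 = 0.
The discriminant is 25 + 56·5500 = 308025, and √308025 = 555.
So n = (5 + 555) / 14 = 560/14 = 40.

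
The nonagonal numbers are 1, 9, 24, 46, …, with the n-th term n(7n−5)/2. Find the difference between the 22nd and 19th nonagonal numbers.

423

22·(7·22 − 5)/2 = 1639 and 19·(7·19 − 5)/2 = 1216.
Difference: 1639 − 1216 = 423.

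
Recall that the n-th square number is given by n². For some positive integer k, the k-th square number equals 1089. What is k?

We need n² = 1089, so n = √1089 = 33.

33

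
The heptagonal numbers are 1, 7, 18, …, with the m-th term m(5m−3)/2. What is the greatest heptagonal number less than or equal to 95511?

94770

Solve n(5n−3)/2 ≤ 95511 for integer n.
n = 195 gives 94770 ≤ 95511, while n = 196 gives 95746 > 95511; so the answer is 94770.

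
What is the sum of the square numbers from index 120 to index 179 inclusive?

1359010

Σ_{i=120}^{179} i² = 1927830 − 568820 = 1359010.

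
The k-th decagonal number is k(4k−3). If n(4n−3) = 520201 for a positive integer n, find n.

Set n(4n−3) = 520201, giving 4n² − 3n − 520201 = 0.
The discriminant is 9 + 16·520201 = 8323225, and √8323225 = 2885.
So n = (3 + 2885) / 8 = 2888/8 = 361.

361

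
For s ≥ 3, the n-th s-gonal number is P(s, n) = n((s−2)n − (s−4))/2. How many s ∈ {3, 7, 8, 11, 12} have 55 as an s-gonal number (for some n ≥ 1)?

s = 3: P(3, 10) = 55. ✓
s = 7: P(7, 5) = 55. ✓
s = 8: P(8, 4) = 40 and P(8, 5) = 65; 55 is not s-gonal.
s = 11: P(11, 3) = 30 and P(11, 4) = 58; 55 is not s-gonal.
s = 12: P(12, 3) = 33 and P(12, 4) = 64; 55 is not s-gonal.
Hits: s ∈ {3, 7} → 2.

2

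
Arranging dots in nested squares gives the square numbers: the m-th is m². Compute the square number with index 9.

81

9² = 81.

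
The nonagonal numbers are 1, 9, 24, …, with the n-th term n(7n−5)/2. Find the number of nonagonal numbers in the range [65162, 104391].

37

The n-th nonagonal number is n(7n−5)/2.
Smallest index with value ≥ 65162: n = 137 (giving 65349).
Largest index with value ≤ 104391: n = 173 (giving 104319).
Indices 137 through 173: 37 terms.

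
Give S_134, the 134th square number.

The 134th square number is n² with n = 134.
134² = 17956.

17956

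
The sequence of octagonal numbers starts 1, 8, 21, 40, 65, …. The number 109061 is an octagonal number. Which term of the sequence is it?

Set n(3n−2) = 109061, giving 3n² − 2n − 109061 = 0.
So n = (2 + 1144) / 6 = 1146/6 = 191.

191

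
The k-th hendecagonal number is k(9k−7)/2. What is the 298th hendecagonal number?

The 298th hendecagonal number is n(9n−7)/2 with n = 298.
298·(9·298 − 7)/2 = 298·2675/2 = 398575.

398575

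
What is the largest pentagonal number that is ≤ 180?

176

Solve n(3n−1)/2 ≤ 180 for integer n.
n = 11 gives 176 ≤ 180, while n = 12 gives 210 > 180; so the answer is 176.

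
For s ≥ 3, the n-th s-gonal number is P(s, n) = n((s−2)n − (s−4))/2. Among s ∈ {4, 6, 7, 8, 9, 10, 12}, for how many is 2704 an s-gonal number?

1

s = 4: P(4, 52) = 2704. ✓
s = 6: P(6, 37) = 2701 and P(6, 38) = 2850; 2704 is not s-gonal.
s = 7: P(7, 33) = 2673 and P(7, 34) = 2839; 2704 is not s-gonal.
s = 8: P(8, 30) = 2640 and P(8, 31) = 2821; 2704 is not s-gonal.
s = 9: P(9, 28) = 2674 and P(9, 29) = 2871; 2704 is not s-gonal.
s = 10: P(10, 26) = 2626 and P(10, 27) = 2835; 2704 is not s-gonal.
s = 12: P(12, 23) = 2553 and P(12, 24) = 2784; 2704 is not s-gonal.
Hits: s ∈ {4} → 1.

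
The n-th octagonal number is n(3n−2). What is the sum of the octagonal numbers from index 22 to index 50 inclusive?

116754

Σ i(3i−2) = 3Σi² − 2Σi over i = 22..50.
Σi = 1275 − 231 = 1044 and Σi² = 42925 − 3311 = 39614.
3·39614 − 2·1044 = 116754.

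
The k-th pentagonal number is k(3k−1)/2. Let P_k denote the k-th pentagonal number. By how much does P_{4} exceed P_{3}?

Consecutive pentagonal numbers differ by 3n − 2: here 3·4 − 2 = 10.

10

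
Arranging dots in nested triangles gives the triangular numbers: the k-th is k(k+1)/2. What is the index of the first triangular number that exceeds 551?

33

Solve n(n+1)/2 > 551 for integer n.
The largest n with value ≤ 551 is 32 (since 528 ≤ 551 < 561), so the first above is n = 33, value 561.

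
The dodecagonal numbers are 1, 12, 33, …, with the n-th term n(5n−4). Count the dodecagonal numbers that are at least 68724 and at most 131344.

The n-th dodecagonal number is n(5n−4).
Smallest index with value ≥ 68724: n = 118 (giving 69148).
Largest index with value ≤ 131344: n = 162 (giving 130572).
Indices 118 through 162: 45 terms.

45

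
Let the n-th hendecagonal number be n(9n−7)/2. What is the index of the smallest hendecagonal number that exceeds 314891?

265

Solve n(9n−7)/2 > 314891 for integer n.
The largest n with value ≤ 314891 is 264 (since 312708 ≤ 314891 < 315085), so the first above is n = 265, value 315085.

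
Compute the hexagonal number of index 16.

496

The 16th hexagonal number is n(2n−1) with n = 16.
16·(2·16 − 1) = 16·31 = 496.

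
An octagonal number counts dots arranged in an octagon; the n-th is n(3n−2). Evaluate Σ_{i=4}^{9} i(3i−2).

Σ i(3i−2) = 3Σi² − 2Σi over i = 4..9.
Σi = 45 − 6 = 39 and Σi² = 285 − 14 = 271.
3·271 − 2·39 = 735.

735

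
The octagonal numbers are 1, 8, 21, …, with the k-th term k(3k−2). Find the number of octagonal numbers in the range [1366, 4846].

The n-th octagonal number is n(3n−2).
Smallest index with value ≥ 1366: n = 22 (giving 1408).
Largest index with value ≤ 4846: n = 40 (giving 4720).
Indices 22 through 40: 19 terms.

19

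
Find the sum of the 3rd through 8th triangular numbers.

Σ i(i+1)/2 = (Σi² + Σi) / 2 over i = 3..8.
Σi = 36 − 3 = 33 and Σi² = 204 − 5 = 199.
(1·199 + 1·33) / 2 = 232/2 = 116.

116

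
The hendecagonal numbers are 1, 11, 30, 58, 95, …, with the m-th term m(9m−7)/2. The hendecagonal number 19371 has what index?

Set n(9n−7)/2 = 19371, giving 9n² − 7n − 38742 = 0.
The discriminant is 49 + 72·19371 = 1394761, and √1394761 = 1181.
So n = (7 + 1181) / 18 = 1188/18 = 66.

66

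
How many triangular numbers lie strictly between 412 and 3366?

53

The n-th triangular number is n(n+1)/2.
Smallest index with value > 412: n = 29 (giving 435).
Largest index with value < 3366: n = 81 (giving 3321).
Indices 29 through 81: 53 terms.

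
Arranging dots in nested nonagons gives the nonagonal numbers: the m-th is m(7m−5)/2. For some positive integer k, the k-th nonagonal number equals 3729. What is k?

33

Set n(7n−5)/2 = 3729, giving 7n² − 5n − 7458 = 0.
So n = (5 + 457) / 14 = 462/14 = 33.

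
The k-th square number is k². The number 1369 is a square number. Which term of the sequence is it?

We need n² = 1369, so n = √1369 = 37.

37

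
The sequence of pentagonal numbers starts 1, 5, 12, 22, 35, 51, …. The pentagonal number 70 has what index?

7

Set n(3n−1)/2 = 70, giving 3n² − n − 140 = 0.
So n = (1 + 41) / 6 = 42/6 = 7.
Check: 7·(3·7 − 1)/2 = 70. ✓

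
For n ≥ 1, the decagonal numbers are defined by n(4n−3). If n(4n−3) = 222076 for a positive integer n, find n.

236

Set n(4n−3) = 222076, giving 4n² − 3n − 222076 = 0.
The discriminant is 9 + 16·222076 = 3553225, and √3553225 = 1885.
So n = (3 + 1885) / 8 = 1888/8 = 236.
Check: 236·(4·236 − 3) = 222076. ✓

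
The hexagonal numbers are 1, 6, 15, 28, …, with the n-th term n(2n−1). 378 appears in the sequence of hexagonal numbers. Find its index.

Set n(2n−1) = 378, giving 2n² − n − 378 = 0.
So n = (1 + 55) / 4 = 56/4 = 14.
Check: 14·(2·14 − 1) = 378. ✓

14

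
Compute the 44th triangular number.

44·45/2 = 1980/2 = 990.

990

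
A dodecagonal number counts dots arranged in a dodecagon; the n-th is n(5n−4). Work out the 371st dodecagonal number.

The 371st dodecagonal number is n(5n−4) with n = 371.
371·(5·371 − 4) = 371·1851 = 686721.

686721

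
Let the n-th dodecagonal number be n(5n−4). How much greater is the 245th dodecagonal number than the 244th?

Consecutive dodecagonal numbers differ by 10n − 9: here 10·245 − 9 = 2441.

2441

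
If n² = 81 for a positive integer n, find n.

We need n² = 81, so n = √81 = 9.

9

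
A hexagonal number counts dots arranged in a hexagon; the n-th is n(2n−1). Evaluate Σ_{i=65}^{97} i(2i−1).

Σ i(2i−1) = 2Σi² − Σi over i = 65..97.
Σi = 4753 − 2080 = 2673 and Σi² = 308945 − 89440 = 219505.
2·219505 − 1·2673 = 436337.

436337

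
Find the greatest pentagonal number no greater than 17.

12

Solve n(3n−1)/2 ≤ 17 for integer n.
n = 3 gives 12 ≤ 17, while n = 4 gives 22 > 17; so the answer is 12.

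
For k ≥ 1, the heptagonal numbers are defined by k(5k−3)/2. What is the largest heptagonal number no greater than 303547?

302238

Solve n(5n−3)/2 ≤ 303547 for integer n.
n = 348 gives 302238 ≤ 303547, while n = 349 gives 303979 > 303547; so the answer is 302238.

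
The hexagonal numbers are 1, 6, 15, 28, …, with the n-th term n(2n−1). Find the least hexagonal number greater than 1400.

1431

Solve n(2n−1) > 1400 for integer n.
The largest n with value ≤ 1400 is 26 (since 1326 ≤ 1400 < 1431), so the first above is n = 27, value 1431.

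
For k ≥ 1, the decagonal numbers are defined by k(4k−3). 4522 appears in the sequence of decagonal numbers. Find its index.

34

Set n(4n−3) = 4522, giving 4n² − 3n − 4522 = 0.
The discriminant is 9 + 16·4522 = 72361, and √72361 = 269.
So n = (3 + 269) / 8 = 272/8 = 34.
Check: 34·(4·34 − 3) = 4522. ✓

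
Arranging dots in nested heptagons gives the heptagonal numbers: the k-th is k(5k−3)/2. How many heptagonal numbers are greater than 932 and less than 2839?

14

The n-th heptagonal number is n(5n−3)/2.
Smallest index with value > 932: n = 20 (giving 970).
Largest index with value < 2839: n = 33 (giving 2673).
Indices 20 through 33: 14 terms.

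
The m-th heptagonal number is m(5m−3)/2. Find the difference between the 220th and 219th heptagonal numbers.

1096

Consecutive heptagonal numbers differ by 5n − 4: here 5·220 − 4 = 1096.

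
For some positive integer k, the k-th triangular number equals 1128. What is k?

Set n(n+1)/2 = 1128, giving n² + n − 2256 = 0.
The discriminant is 1 + 8·1128 = 9025, and √9025 = 95.
So n = (-1 + 95) / 2 = 94/2 = 47.
Check: 47·48/2 = 1128. ✓

47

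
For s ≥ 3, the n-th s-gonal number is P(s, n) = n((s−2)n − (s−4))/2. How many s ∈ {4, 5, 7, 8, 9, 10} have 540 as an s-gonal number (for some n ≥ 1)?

2

s = 4: P(4, 23) = 529 and P(4, 24) = 576; 540 is not s-gonal.
s = 5: P(5, 19) = 532 and P(5, 20) = 590; 540 is not s-gonal.
s = 7: P(7, 15) = 540. ✓
s = 8: P(8, 13) = 481 and P(8, 14) = 560; 540 is not s-gonal.
s = 9: P(9, 12) = 474 and P(9, 13) = 559; 540 is not s-gonal.
s = 10: P(10, 12) = 540. ✓
Hits: s ∈ {7, 10} → 2.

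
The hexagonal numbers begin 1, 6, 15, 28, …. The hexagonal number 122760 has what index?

Set n(2n−1) = 122760, giving 2n² − n − 122760 = 0.
The discriminant is 1 + 8·122760 = 982081, and √982081 = 991.
So n = (1 + 991) / 4 = 992/4 = 248.
Check: 248·(2·248 − 1) = 122760. ✓

248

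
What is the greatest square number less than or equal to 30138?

29929

Solve n² ≤ 30138 for integer n.
n = 173 gives 29929 ≤ 30138, while n = 174 gives 30276 > 30138; so the answer is 29929.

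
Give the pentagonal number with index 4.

4·(3·4 − 1)/2 = 4·11/2 = 22.

22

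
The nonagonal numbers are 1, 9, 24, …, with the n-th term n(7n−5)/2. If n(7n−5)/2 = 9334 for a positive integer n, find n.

Set n(7n−5)/2 = 9334, giving 7n² − 5n − 18668 = 0.
The discriminant is 25 + 56·9334 = 522729, and √522729 = 723.
So n = (5 + 723) / 14 = 728/14 = 52.
Check: 52·(7·52 − 5)/2 = 9334. ✓

52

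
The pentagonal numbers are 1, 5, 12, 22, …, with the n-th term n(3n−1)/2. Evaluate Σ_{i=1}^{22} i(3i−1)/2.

5566

Σ i(3i−1)/2 = (3Σi² − Σi) / 2 over i = 1..22.
Σi = 253 and Σi² = 3795.
(3·3795 − 1·253) / 2 = 11132/2 = 5566.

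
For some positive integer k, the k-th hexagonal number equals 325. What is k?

Set n(2n−1) = 325, giving 2n² − n − 325 = 0.
So n = (1 + 51) / 4 = 52/4 = 13.
Check: 13·(2·13 − 1) = 325. ✓

13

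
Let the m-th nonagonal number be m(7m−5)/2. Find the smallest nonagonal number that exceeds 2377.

2484

Solve n(7n−5)/2 > 2377 for integer n.
The largest n with value ≤ 2377 is 26 (since 2301 ≤ 2377 < 2484), so the first above is n = 27, value 2484.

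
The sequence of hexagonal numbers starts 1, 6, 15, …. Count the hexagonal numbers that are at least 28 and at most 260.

8

The n-th hexagonal number is n(2n−1).
Smallest index with value ≥ 28: n = 4 (giving 28).
Largest index with value ≤ 260: n = 11 (giving 231).
Indices 4 through 11: 8 terms.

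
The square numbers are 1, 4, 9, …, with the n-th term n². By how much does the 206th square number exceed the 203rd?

206² = 42436 and 203² = 41209.
Difference: 42436 − 41209 = 1227.

1227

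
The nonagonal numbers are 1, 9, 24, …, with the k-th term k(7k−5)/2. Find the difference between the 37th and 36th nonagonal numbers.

Consecutive nonagonal numbers differ by 7n − 6: here 7·37 − 6 = 253.

253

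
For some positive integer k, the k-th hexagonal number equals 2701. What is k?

37

Set n(2n−1) = 2701, giving 2n² − n − 2701 = 0.
The discriminant is 1 + 8·2701 = 21609, and √21609 = 147.
So n = (1 + 147) / 4 = 148/4 = 37.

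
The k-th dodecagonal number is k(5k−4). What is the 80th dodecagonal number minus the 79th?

Consecutive dodecagonal numbers differ by 10n − 9: here 10·80 − 9 = 791.

791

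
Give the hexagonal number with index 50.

4950

The 50th hexagonal number is n(2n−1) with n = 50.
50·(2·50 − 1) = 50·99 = 4950.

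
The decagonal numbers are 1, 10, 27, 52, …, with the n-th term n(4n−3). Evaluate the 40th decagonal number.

6280

The 40th decagonal number is n(4n−3) with n = 40.
40·(4·40 − 3) = 40·157 = 6280.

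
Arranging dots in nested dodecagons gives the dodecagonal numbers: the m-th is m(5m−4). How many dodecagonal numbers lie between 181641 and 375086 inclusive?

84

The n-th dodecagonal number is n(5n−4).
Smallest index with value ≥ 181641: n = 191 (giving 181641).
Largest index with value ≤ 375086: n = 274 (giving 374284).
Indices 191 through 274: 84 terms.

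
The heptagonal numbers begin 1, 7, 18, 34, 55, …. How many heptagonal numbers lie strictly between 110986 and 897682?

388

The n-th heptagonal number is n(5n−3)/2.
Smallest index with value > 110986: n = 212 (giving 112042).
Largest index with value < 897682: n = 599 (giving 896104).
Indices 212 through 599: 388 terms.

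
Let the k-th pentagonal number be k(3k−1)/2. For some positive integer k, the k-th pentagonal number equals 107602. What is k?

Set n(3n−1)/2 = 107602, giving 3n² − n − 215204 = 0.
So n = (1 + 1607) / 6 = 1608/6 = 268.
Check: 268·(3·268 − 1)/2 = 107602. ✓

268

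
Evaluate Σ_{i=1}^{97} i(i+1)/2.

Σ i(i+1)/2 = (Σi² + Σi) / 2 over i = 1..97.
Σi = 4753 and Σi² = 308945.
(1·308945 + 1·4753) / 2 = 313698/2 = 156849.

156849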